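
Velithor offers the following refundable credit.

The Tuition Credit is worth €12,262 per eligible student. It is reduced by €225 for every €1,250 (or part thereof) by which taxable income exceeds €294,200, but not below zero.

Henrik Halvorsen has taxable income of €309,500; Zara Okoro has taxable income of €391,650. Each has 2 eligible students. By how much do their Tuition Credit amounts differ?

€14,625

Henrik (€309,500): Tuition Credit: base = 2 × €12,262 = €24,524. income exceeds €294,200 by €15,300, which is 13 full-or-partial €1,250 increments; reduction = 13 × €225 = €2,925, leaving €21,599.
Zara (€391,650): Tuition Credit: base = 2 × €12,262 = €24,524. income exceeds €294,200 by €97,450, which is 78 full-or-partial €1,250 increments; reduction = 78 × €225 = €17,550, leaving €6,974.
Difference: |€21,599 − €6,974| = €14,625.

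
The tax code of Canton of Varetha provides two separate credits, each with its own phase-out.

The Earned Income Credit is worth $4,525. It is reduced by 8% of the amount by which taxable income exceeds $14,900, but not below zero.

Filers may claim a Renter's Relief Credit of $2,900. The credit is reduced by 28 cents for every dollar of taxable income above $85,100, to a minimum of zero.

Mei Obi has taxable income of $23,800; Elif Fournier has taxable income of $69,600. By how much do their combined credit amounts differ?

Mei ($23,800): Earned Income Credit: 8% of the $8,900 excess over $14,900 is $712; credit = $4,525 − $712 = $3,813. Renter's Relief Credit: $23,800 is at or below the $85,100 threshold, so the full $2,900 applies. total $3,813 + $2,900 = $6,713
Elif ($69,600): Earned Income Credit: 8% of the $54,700 excess over $14,900 is $4,376; credit = $4,525 − $4,376 = $149. Renter's Relief Credit: $69,600 is at or below the $85,100 threshold, so the full $2,900 applies. total $149 + $2,900 = $3,049
Difference: |$6,713 − $3,049| = $3,664.

$3,664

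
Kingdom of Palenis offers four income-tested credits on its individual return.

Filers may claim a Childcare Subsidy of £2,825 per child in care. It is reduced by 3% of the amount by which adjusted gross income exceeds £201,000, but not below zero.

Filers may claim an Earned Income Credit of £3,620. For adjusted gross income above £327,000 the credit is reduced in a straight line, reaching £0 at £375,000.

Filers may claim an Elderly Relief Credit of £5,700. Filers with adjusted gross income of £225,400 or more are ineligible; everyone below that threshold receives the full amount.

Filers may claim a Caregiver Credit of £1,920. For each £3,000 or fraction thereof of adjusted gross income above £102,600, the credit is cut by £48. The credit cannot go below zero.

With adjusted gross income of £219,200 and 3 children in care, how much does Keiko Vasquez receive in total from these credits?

Childcare Subsidy: base = 3 × £2,825 = £8,475. 3% of the £18,200 excess over £201,000 is £546; credit = £8,475 − £546 = £7,929.
Earned Income Credit: £219,200 is at or below the £327,000 threshold, so the full £3,620 applies.
Elderly Relief Credit: £219,200 is below the £225,400 cutoff, so the full £5,700 applies.
Caregiver Credit: income exceeds £102,600 by £116,600, which is 39 full-or-partial £3,000 increments; reduction = 39 × £48 = £1,872, leaving £48.
Total: £7,929 + £3,620 + £5,700 + £48 = £17,297.

£17,297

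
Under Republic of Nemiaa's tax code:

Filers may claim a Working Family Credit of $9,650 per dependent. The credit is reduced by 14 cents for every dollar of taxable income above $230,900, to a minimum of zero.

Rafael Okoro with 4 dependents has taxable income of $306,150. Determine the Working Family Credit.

$28,065

Working Family Credit: base = 4 × $9,650 = $38,600. 14% of the $75,250 excess over $230,900 is $10,535; credit = $38,600 − $10,535 = $28,065.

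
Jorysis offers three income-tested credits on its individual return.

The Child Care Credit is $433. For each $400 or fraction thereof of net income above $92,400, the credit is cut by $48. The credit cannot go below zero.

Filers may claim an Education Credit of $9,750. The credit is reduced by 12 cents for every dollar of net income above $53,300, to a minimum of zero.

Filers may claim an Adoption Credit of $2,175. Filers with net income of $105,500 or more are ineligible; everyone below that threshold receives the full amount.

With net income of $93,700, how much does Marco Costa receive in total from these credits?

Child Care Credit: income exceeds $92,400 by $1,300, which is 4 full-or-partial $400 increments; reduction = 4 × $48 = $192, leaving $241.
Education Credit: 12% of the $40,400 excess over $53,300 is $4,848; credit = $9,750 − $4,848 = $4,902.
Adoption Credit: $93,700 is below the $105,500 cutoff, so the full $2,175 applies.
Total: $241 + $4,902 + $2,175 = $7,318.

$7,318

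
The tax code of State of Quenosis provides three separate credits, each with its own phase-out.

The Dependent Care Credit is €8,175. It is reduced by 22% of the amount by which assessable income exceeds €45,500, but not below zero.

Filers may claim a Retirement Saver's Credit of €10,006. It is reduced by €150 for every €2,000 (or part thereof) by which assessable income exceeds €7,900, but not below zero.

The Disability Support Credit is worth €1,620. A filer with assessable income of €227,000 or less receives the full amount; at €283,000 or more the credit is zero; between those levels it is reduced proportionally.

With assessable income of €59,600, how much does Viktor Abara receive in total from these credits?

Dependent Care Credit: 22% of the €14,100 excess over €45,500 is €3,102; credit = €8,175 − €3,102 = €5,073.
Retirement Saver's Credit: income exceeds €7,900 by €51,700, which is 26 full-or-partial €2,000 increments; reduction = 26 × €150 = €3,900, leaving €6,106.
Disability Support Credit: €59,600 is at or below the €227,000 threshold, so the full €1,620 applies.
Total: €5,073 + €6,106 + €1,620 = €12,799.

€12,799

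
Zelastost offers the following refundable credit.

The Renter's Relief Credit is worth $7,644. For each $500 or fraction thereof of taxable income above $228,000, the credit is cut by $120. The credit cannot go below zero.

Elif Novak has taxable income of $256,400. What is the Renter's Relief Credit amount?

$804

Renter's Relief Credit: income exceeds $228,000 by $28,400, which is 57 full-or-partial $500 increments; reduction = 57 × $120 = $6,840, leaving $804.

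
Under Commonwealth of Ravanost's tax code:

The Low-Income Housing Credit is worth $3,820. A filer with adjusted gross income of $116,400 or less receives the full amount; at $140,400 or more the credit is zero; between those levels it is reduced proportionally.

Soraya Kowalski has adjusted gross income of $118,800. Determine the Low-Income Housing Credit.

$3,438

Low-Income Housing Credit: $118,800 is $2,400 into a $24,000 phase-out range, leaving 21,600/24,000 of the credit: $3,820 × 21,600/24,000 = $3,438.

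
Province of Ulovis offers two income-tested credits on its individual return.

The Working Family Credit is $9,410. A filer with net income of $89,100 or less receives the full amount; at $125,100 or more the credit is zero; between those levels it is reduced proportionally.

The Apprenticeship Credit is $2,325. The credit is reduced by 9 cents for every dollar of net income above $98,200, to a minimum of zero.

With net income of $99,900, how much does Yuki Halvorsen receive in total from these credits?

Working Family Credit: $99,900 is $10,800 into a $36,000 phase-out range, leaving 25,200/36,000 of the credit: $9,410 × 25,200/36,000 = $6,587.
Apprenticeship Credit: 9% of the $1,700 excess over $98,200 is $153; credit = $2,325 − $153 = $2,172.
Total: $6,587 + $2,172 = $8,759.

$8,759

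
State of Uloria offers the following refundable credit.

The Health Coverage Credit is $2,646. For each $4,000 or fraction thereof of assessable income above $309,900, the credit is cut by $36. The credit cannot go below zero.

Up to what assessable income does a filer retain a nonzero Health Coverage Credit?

$601,900

After 73 increments the reduction is 73 × $36 = $2,628, leaving $18; one more increment wipes it out. Increment 73 ends at excess 73 × $4,000 = $292,000, so the highest qualifying income is $309,900 + $292,000 = $601,900.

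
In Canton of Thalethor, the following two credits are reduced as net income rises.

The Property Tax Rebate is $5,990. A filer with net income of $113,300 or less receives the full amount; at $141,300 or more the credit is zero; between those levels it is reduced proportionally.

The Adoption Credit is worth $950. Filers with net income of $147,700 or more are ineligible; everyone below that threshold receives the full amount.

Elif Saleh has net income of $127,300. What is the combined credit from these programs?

$3,945

Property Tax Rebate: $127,300 is $14,000 into a $28,000 phase-out range, leaving 14,000/28,000 of the credit: $5,990 × 14,000/28,000 = $2,995.
Adoption Credit: $127,300 is below the $147,700 cutoff, so the full $950 applies.
Total: $2,995 + $950 = $3,945.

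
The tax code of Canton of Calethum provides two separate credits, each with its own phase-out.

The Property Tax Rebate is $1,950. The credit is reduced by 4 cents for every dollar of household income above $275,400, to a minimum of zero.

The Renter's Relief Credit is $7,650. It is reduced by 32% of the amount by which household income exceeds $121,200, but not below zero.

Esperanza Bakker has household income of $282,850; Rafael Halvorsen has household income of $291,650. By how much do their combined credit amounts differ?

Esperanza ($282,850): Property Tax Rebate: 4% of the $7,450 excess over $275,400 is $298; credit = $1,950 − $298 = $1,652. Renter's Relief Credit: 32% of the $161,650 excess over $121,200 is $51,728 ≥ base, so the credit is $0. total $1,652 + $0 = $1,652
Rafael ($291,650): Property Tax Rebate: 4% of the $16,250 excess over $275,400 is $650; credit = $1,950 − $650 = $1,300. Renter's Relief Credit: 32% of the $170,450 excess over $121,200 is $54,544 ≥ base, so the credit is $0. total $1,300 + $0 = $1,300
Difference: |$1,652 − $1,300| = $352.

$352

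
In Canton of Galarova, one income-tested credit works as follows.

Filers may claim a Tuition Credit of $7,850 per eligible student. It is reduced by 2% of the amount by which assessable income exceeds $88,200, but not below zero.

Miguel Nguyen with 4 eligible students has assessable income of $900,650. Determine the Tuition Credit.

Tuition Credit: base = 4 × $7,850 = $31,400. 2% of the $812,450 excess over $88,200 is $16,249; credit = $31,400 − $16,249 = $15,151.

$15,151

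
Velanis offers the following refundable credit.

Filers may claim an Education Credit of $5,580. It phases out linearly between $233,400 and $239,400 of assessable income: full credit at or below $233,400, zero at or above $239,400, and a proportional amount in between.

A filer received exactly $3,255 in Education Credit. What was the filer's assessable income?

$3,255 is 3,255/5,580 of the full $5,580, so 2,325/5,580 of the $6,000 range has been used: income = $233,400 + $6,000 × 2,325/5,580 = $235,900.

$235,900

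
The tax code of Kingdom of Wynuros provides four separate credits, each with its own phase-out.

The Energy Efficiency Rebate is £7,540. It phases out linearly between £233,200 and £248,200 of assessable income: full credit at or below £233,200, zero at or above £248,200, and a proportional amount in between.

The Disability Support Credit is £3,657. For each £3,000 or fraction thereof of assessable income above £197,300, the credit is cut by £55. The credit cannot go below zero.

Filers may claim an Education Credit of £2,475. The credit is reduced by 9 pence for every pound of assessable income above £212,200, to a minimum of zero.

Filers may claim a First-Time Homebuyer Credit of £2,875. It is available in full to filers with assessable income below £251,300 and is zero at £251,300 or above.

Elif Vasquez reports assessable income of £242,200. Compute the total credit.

£8,723

Energy Efficiency Rebate: £242,200 is £9,000 into a £15,000 phase-out range, leaving 6,000/15,000 of the credit: £7,540 × 6,000/15,000 = £3,016.
Disability Support Credit: income exceeds £197,300 by £44,900, which is 15 full-or-partial £3,000 increments; reduction = 15 × £55 = £825, leaving £2,832.
Education Credit: 9% of the £30,000 excess over £212,200 is £2,700 ≥ base, so the credit is £0.
First-Time Homebuyer Credit: £242,200 is below the £251,300 cutoff, so the full £2,875 applies.
Total: £3,016 + £2,832 + £0 + £2,875 = £8,723.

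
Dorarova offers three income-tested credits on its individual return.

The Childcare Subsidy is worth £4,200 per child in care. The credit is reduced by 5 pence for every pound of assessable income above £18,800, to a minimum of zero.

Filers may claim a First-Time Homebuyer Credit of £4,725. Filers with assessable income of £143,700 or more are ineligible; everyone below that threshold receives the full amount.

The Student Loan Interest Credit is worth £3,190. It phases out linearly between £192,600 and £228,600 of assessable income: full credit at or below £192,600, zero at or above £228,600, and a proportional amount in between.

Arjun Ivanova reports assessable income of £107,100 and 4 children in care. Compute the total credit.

£20,300

Childcare Subsidy: base = 4 × £4,200 = £16,800. 5% of the £88,300 excess over £18,800 is £4,415; credit = £16,800 − £4,415 = £12,385.
First-Time Homebuyer Credit: £107,100 is below the £143,700 cutoff, so the full £4,725 applies.
Student Loan Interest Credit: £107,100 is at or below the £192,600 threshold, so the full £3,190 applies.
Total: £12,385 + £4,725 + £3,190 = £20,300.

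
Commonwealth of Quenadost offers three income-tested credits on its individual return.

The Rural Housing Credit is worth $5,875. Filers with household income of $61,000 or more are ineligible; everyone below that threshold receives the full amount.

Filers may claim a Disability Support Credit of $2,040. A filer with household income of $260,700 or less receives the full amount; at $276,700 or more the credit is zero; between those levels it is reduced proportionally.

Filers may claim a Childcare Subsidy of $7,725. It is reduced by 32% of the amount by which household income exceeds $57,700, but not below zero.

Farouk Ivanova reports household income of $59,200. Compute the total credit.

$15,160

Rural Housing Credit: $59,200 is below the $61,000 cutoff, so the full $5,875 applies.
Disability Support Credit: $59,200 is at or below the $260,700 threshold, so the full $2,040 applies.
Childcare Subsidy: 32% of the $1,500 excess over $57,700 is $480; credit = $7,725 − $480 = $7,245.
Total: $5,875 + $2,040 + $7,245 = $15,160.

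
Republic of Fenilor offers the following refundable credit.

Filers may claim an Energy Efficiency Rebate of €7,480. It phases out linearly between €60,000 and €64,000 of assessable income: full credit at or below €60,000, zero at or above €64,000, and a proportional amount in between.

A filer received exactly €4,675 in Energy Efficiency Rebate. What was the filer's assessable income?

€4,675 is 4,675/7,480 of the full €7,480, so 2,805/7,480 of the €4,000 range has been used: income = €60,000 + €4,000 × 2,805/7,480 = €61,500.

€61,500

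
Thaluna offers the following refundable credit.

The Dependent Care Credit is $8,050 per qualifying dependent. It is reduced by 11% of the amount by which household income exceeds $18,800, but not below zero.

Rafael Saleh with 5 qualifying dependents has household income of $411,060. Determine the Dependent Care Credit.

$0

Dependent Care Credit: base = 5 × $8,050 = $40,250. 11% of the $392,260 excess over $18,800 is $43,148.60 ≥ base, so the credit is $0.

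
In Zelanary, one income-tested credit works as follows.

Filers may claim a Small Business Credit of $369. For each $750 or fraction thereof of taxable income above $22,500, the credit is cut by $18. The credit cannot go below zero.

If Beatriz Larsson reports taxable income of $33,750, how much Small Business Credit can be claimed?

$99

Small Business Credit: income exceeds $22,500 by $11,250, which is 15 full-or-partial $750 increments; reduction = 15 × $18 = $270, leaving $99.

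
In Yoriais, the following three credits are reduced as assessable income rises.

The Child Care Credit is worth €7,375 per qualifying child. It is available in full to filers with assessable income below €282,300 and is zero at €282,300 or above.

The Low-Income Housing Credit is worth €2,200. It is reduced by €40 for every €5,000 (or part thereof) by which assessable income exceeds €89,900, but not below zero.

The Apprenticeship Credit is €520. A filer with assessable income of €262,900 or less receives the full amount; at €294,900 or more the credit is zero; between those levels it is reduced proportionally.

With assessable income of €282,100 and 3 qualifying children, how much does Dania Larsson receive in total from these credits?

€22,973

Child Care Credit: base = 3 × €7,375 = €22,125. €282,100 is below the €282,300 cutoff, so the full €22,125 applies.
Low-Income Housing Credit: income exceeds €89,900 by €192,200, which is 39 full-or-partial €5,000 increments; reduction = 39 × €40 = €1,560, leaving €640.
Apprenticeship Credit: €282,100 is €19,200 into a €32,000 phase-out range, leaving 12,800/32,000 of the credit: €520 × 12,800/32,000 = €208.
Total: €22,125 + €640 + €208 = €22,973.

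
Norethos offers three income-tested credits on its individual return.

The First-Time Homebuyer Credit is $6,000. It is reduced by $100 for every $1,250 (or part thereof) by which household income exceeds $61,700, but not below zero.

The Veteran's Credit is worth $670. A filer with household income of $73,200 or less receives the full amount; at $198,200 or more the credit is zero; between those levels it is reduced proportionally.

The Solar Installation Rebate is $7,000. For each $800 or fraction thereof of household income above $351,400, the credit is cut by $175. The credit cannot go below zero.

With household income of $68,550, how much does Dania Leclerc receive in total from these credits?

$13,070

First-Time Homebuyer Credit: income exceeds $61,700 by $6,850, which is 6 full-or-partial $1,250 increments; reduction = 6 × $100 = $600, leaving $5,400.
Veteran's Credit: $68,550 is at or below the $73,200 threshold, so the full $670 applies.
Solar Installation Rebate: $68,550 is at or below the $351,400 threshold, so the full $7,000 applies.
Total: $5,400 + $670 + $7,000 = $13,070.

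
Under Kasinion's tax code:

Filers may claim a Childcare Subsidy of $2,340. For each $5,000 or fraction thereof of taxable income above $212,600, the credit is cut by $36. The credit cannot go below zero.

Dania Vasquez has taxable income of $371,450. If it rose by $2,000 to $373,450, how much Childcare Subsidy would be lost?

$36

At $371,450 — income exceeds $212,600 by $158,850, which is 32 full-or-partial $5,000 increments; reduction = 32 × $36 = $1,152, leaving $1,188.
At $373,450 — income exceeds $212,600 by $160,850, which is 33 full-or-partial $5,000 increments; reduction = 33 × $36 = $1,188, leaving $1,152.
Lost: $1,188 − $1,152 = $36.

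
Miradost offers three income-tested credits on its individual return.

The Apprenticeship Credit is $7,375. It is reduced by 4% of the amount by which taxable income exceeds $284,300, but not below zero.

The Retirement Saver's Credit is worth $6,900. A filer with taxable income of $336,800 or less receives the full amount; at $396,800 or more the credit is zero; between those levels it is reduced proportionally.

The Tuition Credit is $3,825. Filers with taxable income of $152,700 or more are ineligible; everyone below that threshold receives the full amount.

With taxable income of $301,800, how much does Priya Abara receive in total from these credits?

$13,575

Apprenticeship Credit: 4% of the $17,500 excess over $284,300 is $700; credit = $7,375 − $700 = $6,675.
Retirement Saver's Credit: $301,800 is at or below the $336,800 threshold, so the full $6,900 applies.
Tuition Credit: $301,800 meets or exceeds the $152,700 cutoff, so the credit is $0.
Total: $6,675 + $6,900 + $0 = $13,575.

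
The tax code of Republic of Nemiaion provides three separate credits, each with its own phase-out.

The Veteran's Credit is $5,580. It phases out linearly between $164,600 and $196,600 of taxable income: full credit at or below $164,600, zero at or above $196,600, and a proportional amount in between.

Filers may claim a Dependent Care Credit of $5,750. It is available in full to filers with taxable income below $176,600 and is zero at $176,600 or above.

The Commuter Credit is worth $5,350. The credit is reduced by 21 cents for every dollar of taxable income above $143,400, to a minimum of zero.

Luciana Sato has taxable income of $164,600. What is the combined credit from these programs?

$12,228

Veteran's Credit: $164,600 is at or below the $164,600 threshold, so the full $5,580 applies.
Dependent Care Credit: $164,600 is below the $176,600 cutoff, so the full $5,750 applies.
Commuter Credit: 21% of the $21,200 excess over $143,400 is $4,452; credit = $5,350 − $4,452 = $898.
Total: $5,580 + $5,750 + $898 = $12,228.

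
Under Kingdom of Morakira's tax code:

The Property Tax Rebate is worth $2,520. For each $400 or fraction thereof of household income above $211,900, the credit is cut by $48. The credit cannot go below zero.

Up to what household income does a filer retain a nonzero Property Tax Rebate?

$232,700

After 52 increments the reduction is 52 × $48 = $2,496, leaving $24; one more increment wipes it out. Increment 52 ends at excess 52 × $400 = $20,800, so the highest qualifying income is $211,900 + $20,800 = $232,700.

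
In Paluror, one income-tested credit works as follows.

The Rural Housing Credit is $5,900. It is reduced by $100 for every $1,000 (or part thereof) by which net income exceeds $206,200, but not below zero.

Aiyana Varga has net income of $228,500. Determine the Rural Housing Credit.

Rural Housing Credit: income exceeds $206,200 by $22,300, which is 23 full-or-partial $1,000 increments; reduction = 23 × $100 = $2,300, leaving $3,600.

$3,600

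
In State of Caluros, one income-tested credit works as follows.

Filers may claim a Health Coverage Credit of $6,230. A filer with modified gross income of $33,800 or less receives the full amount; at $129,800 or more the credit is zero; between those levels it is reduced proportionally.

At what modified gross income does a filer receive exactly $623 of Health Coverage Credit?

$623 is 623/6,230 of the full $6,230, so 5,607/6,230 of the $96,000 range has been used: income = $33,800 + $96,000 × 5,607/6,230 = $120,200.

$120,200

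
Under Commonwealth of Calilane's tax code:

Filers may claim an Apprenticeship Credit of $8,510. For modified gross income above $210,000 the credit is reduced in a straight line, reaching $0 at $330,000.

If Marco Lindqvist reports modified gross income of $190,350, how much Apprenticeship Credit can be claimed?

$8,510

Apprenticeship Credit: $190,350 is at or below the $210,000 threshold, so the full $8,510 applies.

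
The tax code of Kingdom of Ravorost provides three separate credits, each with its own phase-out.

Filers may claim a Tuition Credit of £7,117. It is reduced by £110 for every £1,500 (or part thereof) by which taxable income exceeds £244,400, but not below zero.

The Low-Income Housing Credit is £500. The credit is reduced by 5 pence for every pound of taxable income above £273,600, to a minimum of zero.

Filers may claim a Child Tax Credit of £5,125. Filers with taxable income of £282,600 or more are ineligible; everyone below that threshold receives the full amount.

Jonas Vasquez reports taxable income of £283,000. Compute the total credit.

£4,287

Tuition Credit: income exceeds £244,400 by £38,600, which is 26 full-or-partial £1,500 increments; reduction = 26 × £110 = £2,860, leaving £4,257.
Low-Income Housing Credit: 5% of the £9,400 excess over £273,600 is £470; credit = £500 − £470 = £30.
Child Tax Credit: £283,000 meets or exceeds the £282,600 cutoff, so the credit is £0.
Total: £4,257 + £30 + £0 = £4,287.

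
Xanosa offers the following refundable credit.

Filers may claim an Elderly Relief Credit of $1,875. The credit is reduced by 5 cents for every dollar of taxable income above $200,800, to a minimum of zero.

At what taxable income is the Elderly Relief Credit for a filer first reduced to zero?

The credit falls by 5% of each dollar above $200,800, so it reaches zero when the excess is $1,875 / 5% = $37,500: income = $200,800 + $37,500 = $238,300.

$238,300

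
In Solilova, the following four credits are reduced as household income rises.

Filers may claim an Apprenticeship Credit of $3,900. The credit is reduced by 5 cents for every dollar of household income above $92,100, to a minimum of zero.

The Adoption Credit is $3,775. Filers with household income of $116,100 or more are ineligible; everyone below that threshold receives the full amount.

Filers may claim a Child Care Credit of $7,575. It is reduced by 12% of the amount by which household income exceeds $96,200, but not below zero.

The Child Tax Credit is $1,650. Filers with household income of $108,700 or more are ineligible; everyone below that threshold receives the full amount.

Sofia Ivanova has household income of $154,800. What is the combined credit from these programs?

Apprenticeship Credit: 5% of the $62,700 excess over $92,100 is $3,135; credit = $3,900 − $3,135 = $765.
Adoption Credit: $154,800 meets or exceeds the $116,100 cutoff, so the credit is $0.
Child Care Credit: 12% of the $58,600 excess over $96,200 is $7,032; credit = $7,575 − $7,032 = $543.
Child Tax Credit: $154,800 meets or exceeds the $108,700 cutoff, so the credit is $0.
Total: $765 + $0 + $543 + $0 = $1,308.

$1,308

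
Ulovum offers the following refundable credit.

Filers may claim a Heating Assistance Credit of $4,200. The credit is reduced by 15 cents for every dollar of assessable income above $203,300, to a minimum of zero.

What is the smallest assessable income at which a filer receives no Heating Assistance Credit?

The credit falls by 15% of each dollar above $203,300, so it reaches zero when the excess is $4,200 / 15% = $28,000: income = $203,300 + $28,000 = $231,300.

$231,300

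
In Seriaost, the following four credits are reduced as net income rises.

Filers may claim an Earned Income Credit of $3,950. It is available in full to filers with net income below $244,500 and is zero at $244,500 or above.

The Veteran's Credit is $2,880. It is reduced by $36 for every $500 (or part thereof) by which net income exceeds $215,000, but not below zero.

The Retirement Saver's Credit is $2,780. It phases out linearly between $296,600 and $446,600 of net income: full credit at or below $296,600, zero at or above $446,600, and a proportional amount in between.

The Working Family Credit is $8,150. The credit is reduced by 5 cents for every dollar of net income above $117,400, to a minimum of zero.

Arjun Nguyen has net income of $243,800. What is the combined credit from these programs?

$9,352

Earned Income Credit: $243,800 is below the $244,500 cutoff, so the full $3,950 applies.
Veteran's Credit: income exceeds $215,000 by $28,800, which is 58 full-or-partial $500 increments; reduction = 58 × $36 = $2,088, leaving $792.
Retirement Saver's Credit: $243,800 is at or below the $296,600 threshold, so the full $2,780 applies.
Working Family Credit: 5% of the $126,400 excess over $117,400 is $6,320; credit = $8,150 − $6,320 = $1,830.
Total: $3,950 + $792 + $2,780 + $1,830 = $9,352.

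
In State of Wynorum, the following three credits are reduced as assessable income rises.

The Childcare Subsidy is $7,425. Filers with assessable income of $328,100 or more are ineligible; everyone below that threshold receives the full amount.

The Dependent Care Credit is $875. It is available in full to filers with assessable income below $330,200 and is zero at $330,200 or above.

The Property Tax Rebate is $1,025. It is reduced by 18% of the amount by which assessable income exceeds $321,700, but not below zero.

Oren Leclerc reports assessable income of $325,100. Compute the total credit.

$8,713

Childcare Subsidy: $325,100 is below the $328,100 cutoff, so the full $7,425 applies.
Dependent Care Credit: $325,100 is below the $330,200 cutoff, so the full $875 applies.
Property Tax Rebate: 18% of the $3,400 excess over $321,700 is $612; credit = $1,025 − $612 = $413.
Total: $7,425 + $875 + $413 = $8,713.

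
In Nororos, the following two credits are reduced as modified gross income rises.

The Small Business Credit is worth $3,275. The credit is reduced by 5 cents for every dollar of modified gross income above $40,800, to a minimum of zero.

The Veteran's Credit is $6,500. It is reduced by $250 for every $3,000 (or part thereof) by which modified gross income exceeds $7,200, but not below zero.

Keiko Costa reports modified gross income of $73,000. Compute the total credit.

$2,665

Small Business Credit: 5% of the $32,200 excess over $40,800 is $1,610; credit = $3,275 − $1,610 = $1,665.
Veteran's Credit: income exceeds $7,200 by $65,800, which is 22 full-or-partial $3,000 increments; reduction = 22 × $250 = $5,500, leaving $1,000.
Total: $1,665 + $1,000 = $2,665.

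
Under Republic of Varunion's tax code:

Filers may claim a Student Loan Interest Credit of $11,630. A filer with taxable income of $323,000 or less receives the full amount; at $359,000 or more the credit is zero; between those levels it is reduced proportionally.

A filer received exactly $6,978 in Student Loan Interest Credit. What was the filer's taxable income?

$6,978 is 6,978/11,630 of the full $11,630, so 4,652/11,630 of the $36,000 range has been used: income = $323,000 + $36,000 × 4,652/11,630 = $337,400.

$337,400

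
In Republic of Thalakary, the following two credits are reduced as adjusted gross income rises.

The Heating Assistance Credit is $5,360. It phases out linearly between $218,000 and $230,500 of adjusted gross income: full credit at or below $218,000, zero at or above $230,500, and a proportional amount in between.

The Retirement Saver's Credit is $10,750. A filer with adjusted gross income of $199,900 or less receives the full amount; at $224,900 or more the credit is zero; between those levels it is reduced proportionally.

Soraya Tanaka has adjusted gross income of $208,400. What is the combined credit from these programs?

$12,455

Heating Assistance Credit: $208,400 is at or below the $218,000 threshold, so the full $5,360 applies.
Retirement Saver's Credit: $208,400 is $8,500 into a $25,000 phase-out range, leaving 16,500/25,000 of the credit: $10,750 × 16,500/25,000 = $7,095.
Total: $5,360 + $7,095 = $12,455.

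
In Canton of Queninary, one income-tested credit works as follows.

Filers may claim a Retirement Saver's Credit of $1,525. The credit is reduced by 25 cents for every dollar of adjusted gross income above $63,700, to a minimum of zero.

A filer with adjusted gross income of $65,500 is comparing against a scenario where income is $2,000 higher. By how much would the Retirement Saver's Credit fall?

At $65,500 — 25% of the $1,800 excess over $63,700 is $450; credit = $1,525 − $450 = $1,075.
At $67,500 — 25% of the $3,800 excess over $63,700 is $950; credit = $1,525 − $950 = $575.
Lost: $1,075 − $575 = $500.

$500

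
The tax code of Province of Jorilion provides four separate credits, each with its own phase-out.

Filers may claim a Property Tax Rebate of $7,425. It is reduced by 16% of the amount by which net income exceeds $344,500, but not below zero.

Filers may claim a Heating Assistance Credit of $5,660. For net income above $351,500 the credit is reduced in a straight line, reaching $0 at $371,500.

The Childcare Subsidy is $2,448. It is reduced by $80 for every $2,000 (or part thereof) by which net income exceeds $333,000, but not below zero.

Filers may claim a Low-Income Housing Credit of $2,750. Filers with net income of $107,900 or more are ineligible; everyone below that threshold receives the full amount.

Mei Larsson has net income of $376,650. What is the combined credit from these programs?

$2,969

Property Tax Rebate: 16% of the $32,150 excess over $344,500 is $5,144; credit = $7,425 − $5,144 = $2,281.
Heating Assistance Credit: $376,650 is at or above $371,500, so the credit is $0.
Childcare Subsidy: income exceeds $333,000 by $43,650, which is 22 full-or-partial $2,000 increments; reduction = 22 × $80 = $1,760, leaving $688.
Low-Income Housing Credit: $376,650 meets or exceeds the $107,900 cutoff, so the credit is $0.
Total: $2,281 + $0 + $688 + $0 = $2,969.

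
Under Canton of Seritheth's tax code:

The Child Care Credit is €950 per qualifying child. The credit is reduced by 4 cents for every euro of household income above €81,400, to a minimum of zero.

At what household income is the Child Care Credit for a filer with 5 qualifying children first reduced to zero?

Full credit = 5 × €950 = €4,750.
The credit falls by 4% of each euro above €81,400, so it reaches zero when the excess is €4,750 / 4% = €118,750: income = €81,400 + €118,750 = €200,150.

€200,150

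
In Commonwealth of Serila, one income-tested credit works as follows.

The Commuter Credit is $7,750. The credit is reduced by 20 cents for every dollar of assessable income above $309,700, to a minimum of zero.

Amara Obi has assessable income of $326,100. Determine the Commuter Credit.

$4,470

Commuter Credit: 20% of the $16,400 excess over $309,700 is $3,280; credit = $7,750 − $3,280 = $4,470.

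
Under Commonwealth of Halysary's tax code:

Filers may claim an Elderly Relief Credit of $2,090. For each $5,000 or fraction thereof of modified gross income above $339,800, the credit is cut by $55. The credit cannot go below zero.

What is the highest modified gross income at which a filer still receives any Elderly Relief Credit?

After 37 increments the reduction is 37 × $55 = $2,035, leaving $55; one more increment wipes it out. Increment 37 ends at excess 37 × $5,000 = $185,000, so the highest qualifying income is $339,800 + $185,000 = $524,800.

$524,800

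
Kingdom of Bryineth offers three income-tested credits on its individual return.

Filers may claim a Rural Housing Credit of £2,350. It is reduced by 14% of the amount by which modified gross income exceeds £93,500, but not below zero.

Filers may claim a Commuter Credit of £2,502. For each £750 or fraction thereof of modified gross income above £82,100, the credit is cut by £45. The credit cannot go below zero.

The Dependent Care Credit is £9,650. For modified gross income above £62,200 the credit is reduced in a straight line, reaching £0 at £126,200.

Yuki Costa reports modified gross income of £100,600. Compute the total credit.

£6,593

Rural Housing Credit: 14% of the £7,100 excess over £93,500 is £994; credit = £2,350 − £994 = £1,356.
Commuter Credit: income exceeds £82,100 by £18,500, which is 25 full-or-partial £750 increments; reduction = 25 × £45 = £1,125, leaving £1,377.
Dependent Care Credit: £100,600 is £38,400 into a £64,000 phase-out range, leaving 25,600/64,000 of the credit: £9,650 × 25,600/64,000 = £3,860.
Total: £1,356 + £1,377 + £3,860 = £6,593.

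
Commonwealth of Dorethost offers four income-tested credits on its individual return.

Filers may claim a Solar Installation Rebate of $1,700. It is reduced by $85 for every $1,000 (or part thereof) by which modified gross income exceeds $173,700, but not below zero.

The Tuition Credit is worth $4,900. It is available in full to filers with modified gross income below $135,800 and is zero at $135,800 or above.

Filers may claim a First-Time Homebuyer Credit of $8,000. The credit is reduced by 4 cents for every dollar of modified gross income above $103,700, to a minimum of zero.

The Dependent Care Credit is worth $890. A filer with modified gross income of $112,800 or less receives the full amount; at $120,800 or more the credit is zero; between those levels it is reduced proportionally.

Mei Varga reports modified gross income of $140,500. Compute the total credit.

Solar Installation Rebate: $140,500 is at or below the $173,700 threshold, so the full $1,700 applies.
Tuition Credit: $140,500 meets or exceeds the $135,800 cutoff, so the credit is $0.
First-Time Homebuyer Credit: 4% of the $36,800 excess over $103,700 is $1,472; credit = $8,000 − $1,472 = $6,528.
Dependent Care Credit: $140,500 is at or above $120,800, so the credit is $0.
Total: $1,700 + $0 + $6,528 + $0 = $8,228.

$8,228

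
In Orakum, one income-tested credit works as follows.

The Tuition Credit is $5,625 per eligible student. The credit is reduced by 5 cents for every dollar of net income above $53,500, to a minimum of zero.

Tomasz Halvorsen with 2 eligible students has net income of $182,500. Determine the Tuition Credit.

Tuition Credit: base = 2 × $5,625 = $11,250. 5% of the $129,000 excess over $53,500 is $6,450; credit = $11,250 − $6,450 = $4,800.

$4,800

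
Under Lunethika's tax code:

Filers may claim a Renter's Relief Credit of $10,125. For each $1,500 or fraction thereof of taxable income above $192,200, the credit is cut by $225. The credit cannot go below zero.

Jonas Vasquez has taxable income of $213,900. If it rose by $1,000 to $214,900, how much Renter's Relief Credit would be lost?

At $213,900 — income exceeds $192,200 by $21,700, which is 15 full-or-partial $1,500 increments; reduction = 15 × $225 = $3,375, leaving $6,750.
At $214,900 — income exceeds $192,200 by $22,700, which is 16 full-or-partial $1,500 increments; reduction = 16 × $225 = $3,600, leaving $6,525.
Lost: $6,750 − $6,525 = $225.

$225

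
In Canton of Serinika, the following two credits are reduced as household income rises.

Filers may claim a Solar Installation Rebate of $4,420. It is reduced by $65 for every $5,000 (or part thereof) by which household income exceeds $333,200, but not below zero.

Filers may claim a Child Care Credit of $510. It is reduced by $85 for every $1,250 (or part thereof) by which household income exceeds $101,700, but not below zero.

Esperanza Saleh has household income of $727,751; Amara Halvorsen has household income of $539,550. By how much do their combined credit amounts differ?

$1,690

Esperanza ($727,751): Solar Installation Rebate: income exceeds $333,200 by $394,551 → 79 increments × $65 = $5,135 ≥ base, so the credit is $0. Child Care Credit: income exceeds $101,700 by $626,051 → 501 increments × $85 = $42,585 ≥ base, so the credit is $0. total $0 + $0 = $0
Amara ($539,550): Solar Installation Rebate: income exceeds $333,200 by $206,350, which is 42 full-or-partial $5,000 increments; reduction = 42 × $65 = $2,730, leaving $1,690. Child Care Credit: income exceeds $101,700 by $437,850 → 351 increments × $85 = $29,835 ≥ base, so the credit is $0. total $1,690 + $0 = $1,690
Difference: |$0 − $1,690| = $1,690.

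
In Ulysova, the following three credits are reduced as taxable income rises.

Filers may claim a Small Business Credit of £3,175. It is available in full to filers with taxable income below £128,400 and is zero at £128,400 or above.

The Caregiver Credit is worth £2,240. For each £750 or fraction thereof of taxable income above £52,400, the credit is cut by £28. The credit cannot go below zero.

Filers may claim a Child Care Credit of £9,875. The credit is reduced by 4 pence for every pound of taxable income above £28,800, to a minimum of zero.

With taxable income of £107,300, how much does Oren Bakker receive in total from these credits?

Small Business Credit: £107,300 is below the £128,400 cutoff, so the full £3,175 applies.
Caregiver Credit: income exceeds £52,400 by £54,900, which is 74 full-or-partial £750 increments; reduction = 74 × £28 = £2,072, leaving £168.
Child Care Credit: 4% of the £78,500 excess over £28,800 is £3,140; credit = £9,875 − £3,140 = £6,735.
Total: £3,175 + £168 + £6,735 = £10,078.

£10,078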